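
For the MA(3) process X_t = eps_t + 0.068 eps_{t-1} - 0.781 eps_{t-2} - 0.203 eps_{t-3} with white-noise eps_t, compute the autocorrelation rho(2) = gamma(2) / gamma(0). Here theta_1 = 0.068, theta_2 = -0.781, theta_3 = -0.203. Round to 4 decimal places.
\rho(2) = -0.4800

For an MA(q) process with theta_0 = 1, the autocovariance is
  gamma(k) = sigma^2 * sum_{i=0..q-k} theta_i * theta_{i+k},
and rho(k) = gamma(k) / gamma(0). Sigma^2 cancels.
  numerator   = (1)*(-0.781) + (0.068)*(-0.203) = -0.794804.
  denominator = (1)^2 + (0.068)^2 + (-0.781)^2 + (-0.203)^2 = 1.655794.
  rho(2) = -0.794804 / 1.655794 = -0.4800.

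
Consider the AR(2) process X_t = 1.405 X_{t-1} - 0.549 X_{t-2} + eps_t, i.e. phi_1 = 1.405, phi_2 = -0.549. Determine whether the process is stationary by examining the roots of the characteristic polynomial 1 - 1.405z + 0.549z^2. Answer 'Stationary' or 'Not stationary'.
\text{Stationary}

The AR(p) characteristic polynomial is P(z) = 1 - 1.405z + 0.549z^2.
Stationarity requires all roots to lie outside the unit circle, i.e. |z| > 1 for every root.
Set 1 + (-1.405) z + (0.549) z^2 = 0, i.e. a z^2 + b z + c = 0 with a = 0.549, b = -1.405, c = 1.
Discriminant D = b^2 - 4ac = (-1.405)^2 - 4*(0.549)*1 = 1.974025 - (2.196) = -0.221975.
D < 0, so the roots are the complex-conjugate pair z = (-b +/- i sqrt(-D)) / (2a) = 1.2796 +/- 0.4291i.
For a conjugate pair |z|^2 = z * conj(z) = (product of roots) = c/a = 1/(0.549) = 1.821494, so |z| = sqrt(1.821494) = 1.3496 for both roots.
Moduli of all roots: 1.3496, 1.3496.
All moduli strictly greater than 1? Yes.
Verdict: Stationary.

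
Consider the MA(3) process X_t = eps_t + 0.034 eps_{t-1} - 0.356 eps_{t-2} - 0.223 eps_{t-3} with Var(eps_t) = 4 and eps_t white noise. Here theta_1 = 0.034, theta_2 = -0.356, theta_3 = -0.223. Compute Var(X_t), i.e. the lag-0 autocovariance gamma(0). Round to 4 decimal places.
\gamma(0) = 4.7105

For an MA(q) process X_t = eps_t + sum_i theta_i eps_{t-i} with
Var(eps_t) = sigma^2, the variance is
  gamma(0) = sigma^2 * (1 + sum_i theta_i^2).
  sum_i theta_i^2 = (0.034)^2 + (-0.356)^2 + (-0.223)^2 = 0.001156 + 0.126736 + 0.049729 = 0.177621.
  gamma(0) = 4 * (1 + 0.177621) = 4 * 1.177621 = 4.710484, which rounds to 4.7105.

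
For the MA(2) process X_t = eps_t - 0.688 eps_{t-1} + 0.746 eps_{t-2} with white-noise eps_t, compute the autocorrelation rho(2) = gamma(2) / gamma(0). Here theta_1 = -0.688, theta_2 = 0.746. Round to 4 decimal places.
\rho(2) = 0.3675

For an MA(q) process with theta_0 = 1, the autocovariance is
  gamma(k) = sigma^2 * sum_{i=0..q-k} theta_i * theta_{i+k},
and rho(k) = gamma(k) / gamma(0). Sigma^2 cancels.
  numerator   = (1)*(0.746) = 0.746.
  denominator = (1)^2 + (-0.688)^2 + (0.746)^2 = 2.02986.
  rho(2) = 0.746 / 2.02986 = 0.3675.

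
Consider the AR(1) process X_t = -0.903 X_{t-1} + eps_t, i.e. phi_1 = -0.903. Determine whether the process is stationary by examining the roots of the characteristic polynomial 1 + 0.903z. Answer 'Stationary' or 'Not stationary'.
\text{Stationary}

The AR(p) characteristic polynomial is P(z) = 1 + 0.903z.
Stationarity requires all roots to lie outside the unit circle, i.e. |z| > 1 for every root.
This is linear in z: 1 + (0.903) z = 0  =>  z = -1/(0.903) = -1.10742,  |z| = 1.10742.
Moduli of all roots: 1.1074.
All moduli strictly greater than 1? Yes.
Verdict: Stationary.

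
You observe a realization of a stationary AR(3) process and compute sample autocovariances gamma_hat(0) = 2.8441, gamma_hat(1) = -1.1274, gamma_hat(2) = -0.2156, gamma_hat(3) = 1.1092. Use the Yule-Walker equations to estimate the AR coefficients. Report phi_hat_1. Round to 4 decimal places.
\hat\phi_{1} = -0.4200

The Yule-Walker equations for an AR(p) process read, in matrix form,
  Gamma_p phi = r_p,   with   (Gamma_p)_{ij} = gamma(|i - j|),
                       (r_p)_i = gamma(i),   i,j = 1..p.
Substitute the sample gammas (Toeplitz matrix and right-hand side of size 3):
  Gamma_p = [[2.8441, -1.1274, -0.2156], [-1.1274, 2.8441, -1.1274], [-0.2156, -1.1274, 2.8441]]
  r_p     = [-1.1274, -0.2156, 1.1092]
Written out (R1..R3):
  (R1) 2.8441 phi_1 - 1.1274 phi_2 - 0.2156 phi_3 = -1.1274
  (R2) -1.1274 phi_1 + 2.8441 phi_2 - 1.1274 phi_3 = -0.2156
  (R3) -0.2156 phi_1 - 1.1274 phi_2 + 2.8441 phi_3 = 1.1092
Gaussian elimination:
  R2 <- R2 - (-1.1274/2.8441) R1 = R2 - (-0.3964) R1:  2.397199 phi_2 - 1.212864 phi_3 = -0.662501
  R3 <- R3 - (-0.2156/2.8441) R1 = R3 - (-0.075806) R1:  -1.212864 phi_2 + 2.827756 phi_3 = 1.023736
  R3 <- R3 - (-1.212864/2.397199) R2 = R3 - (-0.50595) R2:  2.214107 phi_3 = 0.688544
Back-substitution:
  phi_hat_3 = 0.688544 / 2.214107 = 0.31098
  phi_hat_2 = (-0.662501 - (-1.212864)(0.31098)) / 2.397199 = -0.119024
  phi_hat_1 = (-1.1274 - (-1.1274)(-0.119024) - (-0.2156)(0.31098)) / 2.8441 = -0.420006
So phi_hat = [-0.4200, -0.1190, 0.3110].
Therefore phi_hat_1 = -0.4200.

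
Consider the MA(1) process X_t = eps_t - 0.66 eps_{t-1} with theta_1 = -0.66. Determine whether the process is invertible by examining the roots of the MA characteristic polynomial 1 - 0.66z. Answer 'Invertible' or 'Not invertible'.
\text{Invertible}

The MA(q) characteristic polynomial is P(z) = 1 - 0.66z.
Invertibility requires all roots to lie outside the unit circle, i.e. |z| > 1 for every root.
This is linear in z: 1 + (-0.66) z = 0  =>  z = -1/(-0.66) = 1.515152,  |z| = 1.515152.
Moduli of all roots: 1.5152.
All moduli strictly greater than 1? Yes.
Verdict: Invertible.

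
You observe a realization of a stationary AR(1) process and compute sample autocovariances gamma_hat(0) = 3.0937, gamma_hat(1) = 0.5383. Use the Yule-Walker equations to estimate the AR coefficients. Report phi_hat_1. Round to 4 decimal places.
\hat\phi_{1} = 0.1740

The Yule-Walker equations for an AR(p) process read, in matrix form,
  Gamma_p phi = r_p,   with   (Gamma_p)_{ij} = gamma(|i - j|),
                       (r_p)_i = gamma(i),   i,j = 1..p.
Substitute the sample gammas (Toeplitz matrix and right-hand side of size 1):
  Gamma_p = [[3.0937]]
  r_p     = [0.5383]
With p = 1 this is the single equation gamma(0) phi_1 = gamma(1):
  phi_hat_1 = gamma(1) / gamma(0) = 0.5383 / 3.0937 = 0.1740.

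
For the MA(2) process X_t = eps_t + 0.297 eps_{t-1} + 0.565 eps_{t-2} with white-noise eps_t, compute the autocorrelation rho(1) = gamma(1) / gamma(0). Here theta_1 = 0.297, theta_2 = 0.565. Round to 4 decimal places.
\rho(1) = 0.3302

For an MA(q) process with theta_0 = 1, the autocovariance is
  gamma(k) = sigma^2 * sum_{i=0..q-k} theta_i * theta_{i+k},
and rho(k) = gamma(k) / gamma(0). Sigma^2 cancels.
  numerator   = (1)*(0.297) + (0.297)*(0.565) = 0.464805.
  denominator = (1)^2 + (0.297)^2 + (0.565)^2 = 1.407434.
  rho(1) = 0.464805 / 1.407434 = 0.3302.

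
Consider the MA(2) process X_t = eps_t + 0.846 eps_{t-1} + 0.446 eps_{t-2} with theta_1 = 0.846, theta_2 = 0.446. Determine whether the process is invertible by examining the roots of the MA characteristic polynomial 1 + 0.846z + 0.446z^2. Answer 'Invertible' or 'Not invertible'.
\text{Invertible}

The MA(q) characteristic polynomial is P(z) = 1 + 0.846z + 0.446z^2.
Invertibility requires all roots to lie outside the unit circle, i.e. |z| > 1 for every root.
Set 1 + (0.846) z + (0.446) z^2 = 0, i.e. a z^2 + b z + c = 0 with a = 0.446, b = 0.846, c = 1.
Discriminant D = b^2 - 4ac = (0.846)^2 - 4*(0.446)*1 = 0.715716 - (1.784) = -1.068284.
D < 0, so the roots are the complex-conjugate pair z = (-b +/- i sqrt(-D)) / (2a) = -0.9484 +/- 1.1587i.
For a conjugate pair |z|^2 = z * conj(z) = (product of roots) = c/a = 1/(0.446) = 2.242152, so |z| = sqrt(2.242152) = 1.4974 for both roots.
Moduli of all roots: 1.4974, 1.4974.
All moduli strictly greater than 1? Yes.
Verdict: Invertible.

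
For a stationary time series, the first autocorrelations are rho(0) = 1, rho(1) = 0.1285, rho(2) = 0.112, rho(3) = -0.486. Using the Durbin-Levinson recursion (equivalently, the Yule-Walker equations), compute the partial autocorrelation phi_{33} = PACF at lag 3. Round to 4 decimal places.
\phi_{33} = -0.5250

The PACF at lag k is phi_{kk}, the last component of the solution
to the Yule-Walker system G_k phi = r_k where
  (G_k)_{ij} = rho(|i - j|), (r_k)_i = rho(i), i,j = 1..k.
Equivalently, Durbin-Levinson gives phi_{kk} iteratively:
  phi_{11} = rho(1)
  phi_{kk} = [rho(k) - sum_{j=1..k-1} phi_{k-1,j} rho(k-j)]
            / [1 - sum_{j=1..k-1} phi_{k-1,j} rho(j)],
  phi_{k,j} = phi_{k-1,j} - phi_{kk} phi_{k-1,k-j},  j = 1..k-1.
Step k = 1:
  phi_11 = rho(1) = 0.1285.
Step k = 2:
  phi_22 = [rho(2) - phi_11 rho(1)] / [1 - phi_11 rho(1)] = [0.112 - (0.1285)(0.1285)] / [1 - (0.1285)(0.1285)]
         = 0.09548775 / 0.98348775 = 0.097091.
  Update: phi_21 = phi_11 - phi_22 phi_11 = 0.1285 - (0.097091)(0.1285) = 0.116024.
Step k = 3:
  phi_33 = [rho(3) - phi_21 rho(2) - phi_22 rho(1)] / [1 - phi_21 rho(1) - phi_22 rho(2)]
    numerator   = -0.486 - (0.116024)(0.112) - (0.097091)(0.1285) = -0.51147085
    denominator = 1 - (0.116024)(0.1285) - (0.097091)(0.112) = 0.97421675
  phi_33 = -0.51147085 / 0.97421675 = -0.525.
Therefore phi_{33} = -0.5250.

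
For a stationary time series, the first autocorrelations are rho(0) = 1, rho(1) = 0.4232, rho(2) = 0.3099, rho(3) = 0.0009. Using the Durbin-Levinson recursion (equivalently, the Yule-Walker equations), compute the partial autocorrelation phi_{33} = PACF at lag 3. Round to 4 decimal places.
\phi_{33} = -0.2210

The PACF at lag k is phi_{kk}, the last component of the solution
to the Yule-Walker system G_k phi = r_k where
  (G_k)_{ij} = rho(|i - j|), (r_k)_i = rho(i), i,j = 1..k.
Equivalently, Durbin-Levinson gives phi_{kk} iteratively:
  phi_{11} = rho(1)
  phi_{kk} = [rho(k) - sum_{j=1..k-1} phi_{k-1,j} rho(k-j)]
            / [1 - sum_{j=1..k-1} phi_{k-1,j} rho(j)],
  phi_{k,j} = phi_{k-1,j} - phi_{kk} phi_{k-1,k-j},  j = 1..k-1.
Step k = 1:
  phi_11 = rho(1) = 0.4232.
Step k = 2:
  phi_22 = [rho(2) - phi_11 rho(1)] / [1 - phi_11 rho(1)] = [0.3099 - (0.4232)(0.4232)] / [1 - (0.4232)(0.4232)]
         = 0.13080176 / 0.82090176 = 0.159339.
  Update: phi_21 = phi_11 - phi_22 phi_11 = 0.4232 - (0.159339)(0.4232) = 0.355768.
Step k = 3:
  phi_33 = [rho(3) - phi_21 rho(2) - phi_22 rho(1)] / [1 - phi_21 rho(1) - phi_22 rho(2)]
    numerator   = 0.0009 - (0.355768)(0.3099) - (0.159339)(0.4232) = -0.17678472
    denominator = 1 - (0.355768)(0.4232) - (0.159339)(0.3099) = 0.80005992
  phi_33 = -0.17678472 / 0.80005992 = -0.221.
Therefore phi_{33} = -0.2210.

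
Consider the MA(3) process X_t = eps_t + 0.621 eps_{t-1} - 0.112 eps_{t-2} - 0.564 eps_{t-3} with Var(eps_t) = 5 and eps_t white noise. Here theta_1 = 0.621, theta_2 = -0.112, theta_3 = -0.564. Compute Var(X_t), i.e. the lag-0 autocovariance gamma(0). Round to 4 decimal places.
\gamma(0) = 8.5814

For an MA(q) process X_t = eps_t + sum_i theta_i eps_{t-i} with
Var(eps_t) = sigma^2, the variance is
  gamma(0) = sigma^2 * (1 + sum_i theta_i^2).
  sum_i theta_i^2 = (0.621)^2 + (-0.112)^2 + (-0.564)^2 = 0.385641 + 0.012544 + 0.318096 = 0.716281.
  gamma(0) = 5 * (1 + 0.716281) = 5 * 1.716281 = 8.581405, which rounds to 8.5814.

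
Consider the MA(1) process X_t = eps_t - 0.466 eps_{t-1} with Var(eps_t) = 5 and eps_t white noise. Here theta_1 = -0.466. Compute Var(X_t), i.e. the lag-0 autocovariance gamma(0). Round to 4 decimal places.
\gamma(0) = 6.0858

For an MA(q) process X_t = eps_t + sum_i theta_i eps_{t-i} with
Var(eps_t) = sigma^2, the variance is
  gamma(0) = sigma^2 * (1 + sum_i theta_i^2).
  sum_i theta_i^2 = (-0.466)^2 = 0.217156.
  gamma(0) = 5 * (1 + 0.217156) = 5 * 1.217156 = 6.08578, which rounds to 6.0858.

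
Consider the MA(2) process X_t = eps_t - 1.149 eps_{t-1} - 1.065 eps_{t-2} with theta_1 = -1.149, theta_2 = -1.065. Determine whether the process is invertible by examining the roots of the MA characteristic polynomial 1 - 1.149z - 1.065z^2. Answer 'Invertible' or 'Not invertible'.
\text{Not invertible}

The MA(q) characteristic polynomial is P(z) = 1 - 1.149z - 1.065z^2.
Invertibility requires all roots to lie outside the unit circle, i.e. |z| > 1 for every root.
Set 1 + (-1.149) z + (-1.065) z^2 = 0, i.e. a z^2 + b z + c = 0 with a = -1.065, b = -1.149, c = 1.
Discriminant D = b^2 - 4ac = (-1.149)^2 - 4*(-1.065)*1 = 1.320201 - (-4.26) = 5.580201.
D >= 0, so the roots are real: z = (-b +/- sqrt(D)) / (2a) = (1.149 +/- 2.362245) / (-2.13).
  z_1 = (1.149 + 2.362245) / (-2.13) = -1.6485,   |z_1| = 1.6485.
  z_2 = (1.149 - 2.362245) / (-2.13) = 0.5696,   |z_2| = 0.5696.
Moduli of all roots: 1.6485, 0.5696.
All moduli strictly greater than 1? No.
Verdict: Not invertible.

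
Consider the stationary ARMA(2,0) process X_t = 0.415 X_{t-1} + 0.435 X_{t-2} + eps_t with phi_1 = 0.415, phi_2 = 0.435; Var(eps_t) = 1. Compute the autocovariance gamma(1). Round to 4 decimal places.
\gamma(1) = 1.9673

Multiply the model equation by X_{t-k} and take expectations. With theta_0 = psi_0 = 1 and psi_j the MA(infinity) weights, this gives
  gamma(k) - sum_i phi_i gamma(k-i) = c_k,
  c_k = sigma^2 * sum_{j=k..q} theta_j psi_{j-k}   (c_k = 0 for k > q),
using gamma(-m) = gamma(m).
Pure AR (q = 0): c_0 = sigma^2 = 1, c_k = 0 for k >= 1.
Equations for k = 0, 1, 2 (AR order 2, c_2 = 0):
  (E0) gamma(0) = phi_1 gamma(1) + phi_2 gamma(2) + c_0
  (E1) gamma(1) = phi_1 gamma(0) + phi_2 gamma(1) + c_1
  (E2) gamma(2) = phi_1 gamma(1) + phi_2 gamma(0)
From (E1): gamma(1) = A gamma(0) + B with
  A = phi_1 / (1 - phi_2) = 0.415 / 0.565 = 0.734513,   B = c_1 / (1 - phi_2) = 0 / 0.565 = 0.
Insert (E2) into (E0): gamma(0) (1 - phi_2^2) = phi_1 (1 + phi_2) gamma(1) + c_0.
  phi_1 (1 + phi_2) = (0.415)(1.435) = 0.595525,   1 - phi_2^2 = 0.810775.
Replace gamma(1) by A gamma(0) + B and collect gamma(0):
  gamma(0) [0.810775 - (0.595525)(0.734513)] = c_0 = 1
  gamma(0) * 0.373354 = 1
  gamma(0) = 1 / 0.373354 = 2.678423.
  gamma(1) = A gamma(0) = (0.734513)(2.678423) = 1.967337.
Therefore gamma(1) = 1.9673 (to 4 decimal places).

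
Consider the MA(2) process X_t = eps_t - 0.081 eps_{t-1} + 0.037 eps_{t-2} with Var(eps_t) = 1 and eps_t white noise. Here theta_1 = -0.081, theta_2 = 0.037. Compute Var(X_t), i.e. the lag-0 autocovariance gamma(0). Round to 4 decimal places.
\gamma(0) = 1.0079

For an MA(q) process X_t = eps_t + sum_i theta_i eps_{t-i} with
Var(eps_t) = sigma^2, the variance is
  gamma(0) = sigma^2 * (1 + sum_i theta_i^2).
  sum_i theta_i^2 = (-0.081)^2 + (0.037)^2 = 0.006561 + 0.001369 = 0.00793.
  gamma(0) = 1 * (1 + 0.00793) = 1 * 1.00793 = 1.00793, which rounds to 1.0079.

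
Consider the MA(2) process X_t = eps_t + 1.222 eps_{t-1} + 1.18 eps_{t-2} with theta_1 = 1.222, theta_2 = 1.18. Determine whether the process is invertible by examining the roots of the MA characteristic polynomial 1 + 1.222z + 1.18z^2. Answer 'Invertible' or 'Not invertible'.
\text{Not invertible}

The MA(q) characteristic polynomial is P(z) = 1 + 1.222z + 1.18z^2.
Invertibility requires all roots to lie outside the unit circle, i.e. |z| > 1 for every root.
Set 1 + (1.222) z + (1.18) z^2 = 0, i.e. a z^2 + b z + c = 0 with a = 1.18, b = 1.222, c = 1.
Discriminant D = b^2 - 4ac = (1.222)^2 - 4*(1.18)*1 = 1.493284 - (4.72) = -3.226716.
D < 0, so the roots are the complex-conjugate pair z = (-b +/- i sqrt(-D)) / (2a) = -0.5178 +/- 0.7611i.
For a conjugate pair |z|^2 = z * conj(z) = (product of roots) = c/a = 1/(1.18) = 0.847458, so |z| = sqrt(0.847458) = 0.9206 for both roots.
Moduli of all roots: 0.9206, 0.9206.
All moduli strictly greater than 1? No.
Verdict: Not invertible.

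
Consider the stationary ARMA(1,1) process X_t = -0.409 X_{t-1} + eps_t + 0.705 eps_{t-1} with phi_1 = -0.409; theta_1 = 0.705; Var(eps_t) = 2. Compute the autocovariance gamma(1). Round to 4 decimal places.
\gamma(1) = 0.5059

Multiply the model equation by X_{t-k} and take expectations. With theta_0 = psi_0 = 1 and psi_j the MA(infinity) weights, this gives
  gamma(k) - sum_i phi_i gamma(k-i) = c_k,
  c_k = sigma^2 * sum_{j=k..q} theta_j psi_{j-k}   (c_k = 0 for k > q),
using gamma(-m) = gamma(m).
psi-weights needed (psi_j = theta_j + sum_i phi_i psi_{j-i}):
  psi_1 = theta_1 + phi_1 = 0.705 + (-0.409) = 0.296
Right-hand sides:
  c_0 = sigma^2 (1 + theta_1 psi_1) = 2 * (1 + (0.705)(0.296)) = 2 * 1.20868 = 2.41736
  c_1 = sigma^2 theta_1 = 2 * (0.705) = 1.41
  c_2 = 0
Equations for k = 0 and k = 1 (AR order 1):
  gamma(0) = phi_1 gamma(1) + c_0
  gamma(1) = phi_1 gamma(0) + c_1
Substituting the second into the first: gamma(0) (1 - phi_1^2) = c_0 + phi_1 c_1, so
  gamma(0) = (c_0 + phi_1 c_1) / (1 - phi_1^2) = (2.41736 + (-0.409)(1.41)) / (1 - (-0.409)^2) = 1.84067 / 0.832719 = 2.210434.
  gamma(1) = phi_1 gamma(0) + c_1 = (-0.409)(2.210434) + (1.41) = 0.505933.
Therefore gamma(1) = 0.5059 (to 4 decimal places).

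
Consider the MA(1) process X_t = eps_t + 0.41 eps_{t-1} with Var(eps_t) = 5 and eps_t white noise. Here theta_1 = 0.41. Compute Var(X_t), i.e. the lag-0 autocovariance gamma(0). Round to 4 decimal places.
\gamma(0) = 5.8405

For an MA(q) process X_t = eps_t + sum_i theta_i eps_{t-i} with
Var(eps_t) = sigma^2, the variance is
  gamma(0) = sigma^2 * (1 + sum_i theta_i^2).
  sum_i theta_i^2 = (0.41)^2 = 0.1681.
  gamma(0) = 5 * (1 + 0.1681) = 5 * 1.1681 = 5.8405.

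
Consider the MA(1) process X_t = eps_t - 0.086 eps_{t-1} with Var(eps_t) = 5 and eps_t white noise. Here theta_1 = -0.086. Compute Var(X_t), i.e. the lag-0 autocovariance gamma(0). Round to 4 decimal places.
\gamma(0) = 5.0370

For an MA(q) process X_t = eps_t + sum_i theta_i eps_{t-i} with
Var(eps_t) = sigma^2, the variance is
  gamma(0) = sigma^2 * (1 + sum_i theta_i^2).
  sum_i theta_i^2 = (-0.086)^2 = 0.007396.
  gamma(0) = 5 * (1 + 0.007396) = 5 * 1.007396 = 5.03698, which rounds to 5.0370.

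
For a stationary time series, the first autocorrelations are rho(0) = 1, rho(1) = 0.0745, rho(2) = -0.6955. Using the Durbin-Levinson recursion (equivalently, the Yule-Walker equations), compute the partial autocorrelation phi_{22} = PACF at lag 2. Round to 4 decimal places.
\phi_{22} = -0.7050

The PACF at lag k is phi_{kk}, the last component of the solution
to the Yule-Walker system G_k phi = r_k where
  (G_k)_{ij} = rho(|i - j|), (r_k)_i = rho(i), i,j = 1..k.
Equivalently, Durbin-Levinson gives phi_{kk} iteratively:
  phi_{11} = rho(1)
  phi_{kk} = [rho(k) - sum_{j=1..k-1} phi_{k-1,j} rho(k-j)]
            / [1 - sum_{j=1..k-1} phi_{k-1,j} rho(j)],
  phi_{k,j} = phi_{k-1,j} - phi_{kk} phi_{k-1,k-j},  j = 1..k-1.
Step k = 1:
  phi_11 = rho(1) = 0.0745.
Step k = 2:
  phi_22 = [rho(2) - phi_11 rho(1)] / [1 - phi_11 rho(1)] = [-0.6955 - (0.0745)(0.0745)] / [1 - (0.0745)(0.0745)]
         = -0.70105025 / 0.99444975 = -0.705.
Therefore phi_{22} = -0.7050.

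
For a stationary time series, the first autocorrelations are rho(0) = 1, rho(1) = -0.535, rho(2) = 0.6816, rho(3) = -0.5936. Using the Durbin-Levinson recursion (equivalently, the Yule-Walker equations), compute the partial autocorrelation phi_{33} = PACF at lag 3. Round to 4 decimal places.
\phi_{33} = -0.2720

The PACF at lag k is phi_{kk}, the last component of the solution
to the Yule-Walker system G_k phi = r_k where
  (G_k)_{ij} = rho(|i - j|), (r_k)_i = rho(i), i,j = 1..k.
Equivalently, Durbin-Levinson gives phi_{kk} iteratively:
  phi_{11} = rho(1)
  phi_{kk} = [rho(k) - sum_{j=1..k-1} phi_{k-1,j} rho(k-j)]
            / [1 - sum_{j=1..k-1} phi_{k-1,j} rho(j)],
  phi_{k,j} = phi_{k-1,j} - phi_{kk} phi_{k-1,k-j},  j = 1..k-1.
Step k = 1:
  phi_11 = rho(1) = -0.535.
Step k = 2:
  phi_22 = [rho(2) - phi_11 rho(1)] / [1 - phi_11 rho(1)] = [0.6816 - (-0.535)(-0.535)] / [1 - (-0.535)(-0.535)]
         = 0.395375 / 0.713775 = 0.553921.
  Update: phi_21 = phi_11 - phi_22 phi_11 = -0.535 - (0.553921)(-0.535) = -0.238652.
Step k = 3:
  phi_33 = [rho(3) - phi_21 rho(2) - phi_22 rho(1)] / [1 - phi_21 rho(1) - phi_22 rho(2)]
    numerator   = -0.5936 - (-0.238652)(0.6816) - (0.553921)(-0.535) = -0.13458687
    denominator = 1 - (-0.238652)(-0.535) - (0.553921)(0.6816) = 0.49476846
  phi_33 = -0.13458687 / 0.49476846 = -0.272.
Therefore phi_{33} = -0.2720.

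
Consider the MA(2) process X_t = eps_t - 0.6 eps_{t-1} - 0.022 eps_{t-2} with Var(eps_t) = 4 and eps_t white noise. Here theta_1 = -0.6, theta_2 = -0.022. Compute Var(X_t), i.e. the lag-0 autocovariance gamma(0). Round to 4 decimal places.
\gamma(0) = 5.4419

For an MA(q) process X_t = eps_t + sum_i theta_i eps_{t-i} with
Var(eps_t) = sigma^2, the variance is
  gamma(0) = sigma^2 * (1 + sum_i theta_i^2).
  sum_i theta_i^2 = (-0.6)^2 + (-0.022)^2 = 0.36 + 0.000484 = 0.360484.
  gamma(0) = 4 * (1 + 0.360484) = 4 * 1.360484 = 5.441936, which rounds to 5.4419.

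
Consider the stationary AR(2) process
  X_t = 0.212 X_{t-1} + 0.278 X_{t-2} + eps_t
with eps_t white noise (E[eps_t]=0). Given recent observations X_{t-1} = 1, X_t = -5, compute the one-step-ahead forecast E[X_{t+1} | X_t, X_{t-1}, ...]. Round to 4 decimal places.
E[X_{t+1} \mid \mathcal F_t] = -0.7820

For an AR(p) model X_t = c + sum_i phi_i X_{t-i} + eps_t, the
one-step-ahead conditional mean is
  E[X_{t+1} | X_t, ...] = c + sum_i phi_i X_{t+1-i}.
Substitute known values:
  E[X_{t+1} | ...] = (0.212) * (-5) + (0.278) * (1)
                   = -0.7820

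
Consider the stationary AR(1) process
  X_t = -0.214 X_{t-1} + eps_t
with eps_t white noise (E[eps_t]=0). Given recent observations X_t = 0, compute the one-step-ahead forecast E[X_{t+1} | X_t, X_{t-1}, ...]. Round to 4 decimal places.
E[X_{t+1} \mid \mathcal F_t] = 0.0000

For an AR(p) model X_t = c + sum_i phi_i X_{t-i} + eps_t, the
one-step-ahead conditional mean is
  E[X_{t+1} | X_t, ...] = c + sum_i phi_i X_{t+1-i}.
Substitute known values:
  E[X_{t+1} | ...] = (-0.214) * (0)
                   = 0.0000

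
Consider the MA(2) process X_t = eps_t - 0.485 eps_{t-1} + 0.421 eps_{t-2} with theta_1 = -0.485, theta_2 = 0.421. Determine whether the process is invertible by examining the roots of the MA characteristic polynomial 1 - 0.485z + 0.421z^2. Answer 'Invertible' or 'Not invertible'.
\text{Invertible}

The MA(q) characteristic polynomial is P(z) = 1 - 0.485z + 0.421z^2.
Invertibility requires all roots to lie outside the unit circle, i.e. |z| > 1 for every root.
Set 1 + (-0.485) z + (0.421) z^2 = 0, i.e. a z^2 + b z + c = 0 with a = 0.421, b = -0.485, c = 1.
Discriminant D = b^2 - 4ac = (-0.485)^2 - 4*(0.421)*1 = 0.235225 - (1.684) = -1.448775.
D < 0, so the roots are the complex-conjugate pair z = (-b +/- i sqrt(-D)) / (2a) = 0.576 +/- 1.4295i.
For a conjugate pair |z|^2 = z * conj(z) = (product of roots) = c/a = 1/(0.421) = 2.375297, so |z| = sqrt(2.375297) = 1.5412 for both roots.
Moduli of all roots: 1.5412, 1.5412.
All moduli strictly greater than 1? Yes.
Verdict: Invertible.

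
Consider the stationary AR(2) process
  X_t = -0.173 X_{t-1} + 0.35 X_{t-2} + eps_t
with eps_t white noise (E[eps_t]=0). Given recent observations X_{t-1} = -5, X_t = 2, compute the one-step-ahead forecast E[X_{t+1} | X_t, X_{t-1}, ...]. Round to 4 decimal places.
E[X_{t+1} \mid \mathcal F_t] = -2.0960

For an AR(p) model X_t = c + sum_i phi_i X_{t-i} + eps_t, the
one-step-ahead conditional mean is
  E[X_{t+1} | X_t, ...] = c + sum_i phi_i X_{t+1-i}.
Substitute known values:
  E[X_{t+1} | ...] = (-0.173) * (2) + (0.35) * (-5)
                   = -2.0960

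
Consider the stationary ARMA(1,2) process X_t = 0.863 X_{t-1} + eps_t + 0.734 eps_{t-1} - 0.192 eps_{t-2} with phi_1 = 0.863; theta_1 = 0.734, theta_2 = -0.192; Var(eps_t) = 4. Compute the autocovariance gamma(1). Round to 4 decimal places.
\gamma(1) = 32.9965

Multiply the model equation by X_{t-k} and take expectations. With theta_0 = psi_0 = 1 and psi_j the MA(infinity) weights, this gives
  gamma(k) - sum_i phi_i gamma(k-i) = c_k,
  c_k = sigma^2 * sum_{j=k..q} theta_j psi_{j-k}   (c_k = 0 for k > q),
using gamma(-m) = gamma(m).
psi-weights needed (psi_j = theta_j + sum_i phi_i psi_{j-i}):
  psi_1 = theta_1 + phi_1 = 0.734 + (0.863) = 1.597
  psi_2 = theta_2 + phi_1 psi_1 = -0.192 + (0.863)(1.597) = 1.186211
Right-hand sides:
  c_0 = sigma^2 (1 + theta_1 psi_1 + theta_2 psi_2) = 4 * (1 + (0.734)(1.597) + (-0.192)(1.186211)) = 4 * 1.944445 = 7.777782
  c_1 = sigma^2 (theta_1 + theta_2 psi_1) = 4 * (0.734 + (-0.192)(1.597)) = 1.709504
  c_2 = sigma^2 theta_2 = 4 * (-0.192) = -0.768
Equations for k = 0 and k = 1 (AR order 1):
  gamma(0) = phi_1 gamma(1) + c_0
  gamma(1) = phi_1 gamma(0) + c_1
Substituting the second into the first: gamma(0) (1 - phi_1^2) = c_0 + phi_1 c_1, so
  gamma(0) = (c_0 + phi_1 c_1) / (1 - phi_1^2) = (7.777782 + (0.863)(1.709504)) / (1 - (0.863)^2) = 9.253084 / 0.255231 = 36.253762.
  gamma(1) = phi_1 gamma(0) + c_1 = (0.863)(36.253762) + (1.709504) = 32.996501.
Therefore gamma(1) = 32.9965 (to 4 decimal places).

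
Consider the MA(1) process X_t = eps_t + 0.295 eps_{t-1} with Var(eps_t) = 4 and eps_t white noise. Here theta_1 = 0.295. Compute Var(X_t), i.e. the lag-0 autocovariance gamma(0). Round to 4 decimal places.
\gamma(0) = 4.3481

For an MA(q) process X_t = eps_t + sum_i theta_i eps_{t-i} with
Var(eps_t) = sigma^2, the variance is
  gamma(0) = sigma^2 * (1 + sum_i theta_i^2).
  sum_i theta_i^2 = (0.295)^2 = 0.087025.
  gamma(0) = 4 * (1 + 0.087025) = 4 * 1.087025 = 4.3481.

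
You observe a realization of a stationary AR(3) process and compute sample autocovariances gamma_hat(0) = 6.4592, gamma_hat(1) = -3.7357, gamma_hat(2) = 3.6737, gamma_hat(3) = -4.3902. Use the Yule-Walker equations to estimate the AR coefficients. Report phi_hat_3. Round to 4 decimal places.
\hat\phi_{3} = -0.4510

The Yule-Walker equations for an AR(p) process read, in matrix form,
  Gamma_p phi = r_p,   with   (Gamma_p)_{ij} = gamma(|i - j|),
                       (r_p)_i = gamma(i),   i,j = 1..p.
Substitute the sample gammas (Toeplitz matrix and right-hand side of size 3):
  Gamma_p = [[6.4592, -3.7357, 3.6737], [-3.7357, 6.4592, -3.7357], [3.6737, -3.7357, 6.4592]]
  r_p     = [-3.7357, 3.6737, -4.3902]
Written out (R1..R3):
  (R1) 6.4592 phi_1 - 3.7357 phi_2 + 3.6737 phi_3 = -3.7357
  (R2) -3.7357 phi_1 + 6.4592 phi_2 - 3.7357 phi_3 = 3.6737
  (R3) 3.6737 phi_1 - 3.7357 phi_2 + 6.4592 phi_3 = -4.3902
Gaussian elimination:
  R2 <- R2 - (-3.7357/6.4592) R1 = R2 - (-0.578353) R1:  4.298645 phi_2 - 1.611003 phi_3 = 1.513145
  R3 <- R3 - (3.6737/6.4592) R1 = R3 - (0.568755) R1:  -1.611003 phi_2 + 4.369766 phi_3 = -2.265503
  R3 <- R3 - (-1.611003/4.298645) R2 = R3 - (-0.37477) R2:  3.76601 phi_3 = -1.698422
Back-substitution:
  phi_hat_3 = -1.698422 / 3.76601 = -0.450987
  phi_hat_2 = (1.513145 - (-1.611003)(-0.450987)) / 4.298645 = 0.182989
  phi_hat_1 = (-3.7357 - (-3.7357)(0.182989) - (3.6737)(-0.450987)) / 6.4592 = -0.21602
So phi_hat = [-0.2160, 0.1830, -0.4510].
Therefore phi_hat_3 = -0.4510.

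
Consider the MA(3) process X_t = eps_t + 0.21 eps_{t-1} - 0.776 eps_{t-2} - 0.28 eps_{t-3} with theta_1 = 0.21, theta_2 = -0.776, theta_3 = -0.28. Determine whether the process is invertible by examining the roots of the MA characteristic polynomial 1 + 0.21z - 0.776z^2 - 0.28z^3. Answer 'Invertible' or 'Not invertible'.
\text{Invertible}

The MA(q) characteristic polynomial is P(z) = 1 + 0.21z - 0.776z^2 - 0.28z^3.
Invertibility requires all roots to lie outside the unit circle, i.e. |z| > 1 for every root.
Degree 3: look for a simple real root z0 first, then factor out (1 - z/z0) and solve the remaining quadratic.
Testing z0 = -2.5: P(-2.5) = 1 + (0.21)(-2.5) + (-0.776)(-2.5)^2 + (-0.28)(-2.5)^3
  = 1 + (-0.525) + (-4.85) + (4.375) = 0.  So z_0 = -2.5 is a root, |z_0| = 2.5.
Divide out the factor (1 + 0.4 z) = (1 - z/z0) (since 1/z0 = -0.4):
  P(z) = (1 + 0.4 z)(1 + (-0.19) z + (-0.7) z^2)
  [check: z-coef -0.19 - (-0.4) = 0.21; z^2-coef -0.7 - (-0.4)(-0.19) = -0.776; z^3-coef -(-0.4)(-0.7) = -0.28.]
Remaining roots from the quadratic factor 1 + (-0.19) z + (-0.7) z^2:
  Set 1 + (-0.19) z + (-0.7) z^2 = 0, i.e. a z^2 + b z + c = 0 with a = -0.7, b = -0.19, c = 1.
  Discriminant D = b^2 - 4ac = (-0.19)^2 - 4*(-0.7)*1 = 0.0361 - (-2.8) = 2.8361.
  D >= 0, so the roots are real: z = (-b +/- sqrt(D)) / (2a) = (0.19 +/- 1.684072) / (-1.4).
    z_1 = (0.19 + 1.684072) / (-1.4) = -1.3386,   |z_1| = 1.3386.
    z_2 = (0.19 - 1.684072) / (-1.4) = 1.0672,   |z_2| = 1.0672.
Moduli of all roots: 2.5000, 1.3386, 1.0672.
All moduli strictly greater than 1? Yes.
Verdict: Invertible.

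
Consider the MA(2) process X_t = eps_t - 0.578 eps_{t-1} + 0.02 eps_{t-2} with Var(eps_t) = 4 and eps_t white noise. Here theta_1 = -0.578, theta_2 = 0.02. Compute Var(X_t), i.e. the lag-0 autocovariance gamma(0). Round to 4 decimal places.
\gamma(0) = 5.3379

For an MA(q) process X_t = eps_t + sum_i theta_i eps_{t-i} with
Var(eps_t) = sigma^2, the variance is
  gamma(0) = sigma^2 * (1 + sum_i theta_i^2).
  sum_i theta_i^2 = (-0.578)^2 + (0.02)^2 = 0.334084 + 0.0004 = 0.334484.
  gamma(0) = 4 * (1 + 0.334484) = 4 * 1.334484 = 5.337936, which rounds to 5.3379.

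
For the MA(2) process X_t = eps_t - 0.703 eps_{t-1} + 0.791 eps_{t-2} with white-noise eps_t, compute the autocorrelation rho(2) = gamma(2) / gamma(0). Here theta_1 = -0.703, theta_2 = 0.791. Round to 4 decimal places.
\rho(2) = 0.3731

For an MA(q) process with theta_0 = 1, the autocovariance is
  gamma(k) = sigma^2 * sum_{i=0..q-k} theta_i * theta_{i+k},
and rho(k) = gamma(k) / gamma(0). Sigma^2 cancels.
  numerator   = (1)*(0.791) = 0.791.
  denominator = (1)^2 + (-0.703)^2 + (0.791)^2 = 2.11989.
  rho(2) = 0.791 / 2.11989 = 0.3731.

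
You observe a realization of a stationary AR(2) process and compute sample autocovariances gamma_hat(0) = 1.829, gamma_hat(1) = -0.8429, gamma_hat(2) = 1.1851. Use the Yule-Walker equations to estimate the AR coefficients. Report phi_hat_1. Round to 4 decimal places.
\hat\phi_{1} = -0.2060

The Yule-Walker equations for an AR(p) process read, in matrix form,
  Gamma_p phi = r_p,   with   (Gamma_p)_{ij} = gamma(|i - j|),
                       (r_p)_i = gamma(i),   i,j = 1..p.
Substitute the sample gammas (Toeplitz matrix and right-hand side of size 2):
  Gamma_p = [[1.829, -0.8429], [-0.8429, 1.829]]
  r_p     = [-0.8429, 1.1851]
Written out:
  1.829 phi_1 - 0.8429 phi_2 = -0.8429
  -0.8429 phi_1 + 1.829 phi_2 = 1.1851
Solve by Cramer's rule:
  det = gamma(0)^2 - gamma(1)^2 = (1.829)^2 - (-0.8429)^2 = 3.345241 - 0.71048041 = 2.63476059
  phi_hat_1 = [gamma(1) gamma(0) - gamma(1) gamma(2)] / det = [(-0.8429)(1.829) - (-0.8429)(1.1851)] / 2.63476059 = -0.54274331 / 2.63476059 = -0.206
  phi_hat_2 = [gamma(0) gamma(2) - gamma(1)^2] / det = [(1.829)(1.1851) - (-0.8429)^2] / 2.63476059 = 1.45706749 / 2.63476059 = 0.553
So phi_hat = [-0.2060, 0.5530].
Therefore phi_hat_1 = -0.2060.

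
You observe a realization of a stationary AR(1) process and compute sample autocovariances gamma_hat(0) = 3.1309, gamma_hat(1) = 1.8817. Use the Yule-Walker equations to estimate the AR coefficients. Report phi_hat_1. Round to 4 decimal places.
\hat\phi_{1} = 0.6010

The Yule-Walker equations for an AR(p) process read, in matrix form,
  Gamma_p phi = r_p,   with   (Gamma_p)_{ij} = gamma(|i - j|),
                       (r_p)_i = gamma(i),   i,j = 1..p.
Substitute the sample gammas (Toeplitz matrix and right-hand side of size 1):
  Gamma_p = [[3.1309]]
  r_p     = [1.8817]
With p = 1 this is the single equation gamma(0) phi_1 = gamma(1):
  phi_hat_1 = gamma(1) / gamma(0) = 1.8817 / 3.1309 = 0.6010.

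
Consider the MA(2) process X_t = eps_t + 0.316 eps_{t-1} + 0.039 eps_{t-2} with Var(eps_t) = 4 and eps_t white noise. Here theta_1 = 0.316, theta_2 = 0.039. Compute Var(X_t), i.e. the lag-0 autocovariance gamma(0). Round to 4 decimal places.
\gamma(0) = 4.4055

For an MA(q) process X_t = eps_t + sum_i theta_i eps_{t-i} with
Var(eps_t) = sigma^2, the variance is
  gamma(0) = sigma^2 * (1 + sum_i theta_i^2).
  sum_i theta_i^2 = (0.316)^2 + (0.039)^2 = 0.099856 + 0.001521 = 0.101377.
  gamma(0) = 4 * (1 + 0.101377) = 4 * 1.101377 = 4.405508, which rounds to 4.4055.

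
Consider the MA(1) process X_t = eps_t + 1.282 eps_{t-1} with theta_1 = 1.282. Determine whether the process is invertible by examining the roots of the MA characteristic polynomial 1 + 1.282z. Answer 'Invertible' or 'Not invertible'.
\text{Not invertible}

The MA(q) characteristic polynomial is P(z) = 1 + 1.282z.
Invertibility requires all roots to lie outside the unit circle, i.e. |z| > 1 for every root.
This is linear in z: 1 + (1.282) z = 0  =>  z = -1/(1.282) = -0.780031,  |z| = 0.780031.
Moduli of all roots: 0.7800.
All moduli strictly greater than 1? No.
Verdict: Not invertible.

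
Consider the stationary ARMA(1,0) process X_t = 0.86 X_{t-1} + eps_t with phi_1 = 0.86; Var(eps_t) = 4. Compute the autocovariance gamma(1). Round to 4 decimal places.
\gamma(1) = 13.2104

Multiply the model equation by X_{t-k} and take expectations. With theta_0 = psi_0 = 1 and psi_j the MA(infinity) weights, this gives
  gamma(k) - sum_i phi_i gamma(k-i) = c_k,
  c_k = sigma^2 * sum_{j=k..q} theta_j psi_{j-k}   (c_k = 0 for k > q),
using gamma(-m) = gamma(m).
Pure AR (q = 0): c_0 = sigma^2 = 4, c_k = 0 for k >= 1.
Equations for k = 0 and k = 1 (AR order 1):
  gamma(0) = phi_1 gamma(1) + c_0
  gamma(1) = phi_1 gamma(0) + c_1
Substituting the second into the first: gamma(0) (1 - phi_1^2) = c_0 + phi_1 c_1, so
  gamma(0) = c_0 / (1 - phi_1^2) = 4 / (1 - (0.86)^2) = 4 / 0.2604 = 15.360983.
  gamma(1) = phi_1 gamma(0) = (0.86)(15.360983) = 13.210445.
Therefore gamma(1) = 13.2104 (to 4 decimal places).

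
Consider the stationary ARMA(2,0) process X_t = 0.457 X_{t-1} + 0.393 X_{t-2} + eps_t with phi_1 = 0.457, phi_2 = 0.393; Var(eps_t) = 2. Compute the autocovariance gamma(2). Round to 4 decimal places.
\gamma(2) = 4.0248

Multiply the model equation by X_{t-k} and take expectations. With theta_0 = psi_0 = 1 and psi_j the MA(infinity) weights, this gives
  gamma(k) - sum_i phi_i gamma(k-i) = c_k,
  c_k = sigma^2 * sum_{j=k..q} theta_j psi_{j-k}   (c_k = 0 for k > q),
using gamma(-m) = gamma(m).
Pure AR (q = 0): c_0 = sigma^2 = 2, c_k = 0 for k >= 1.
Equations for k = 0, 1, 2 (AR order 2, c_2 = 0):
  (E0) gamma(0) = phi_1 gamma(1) + phi_2 gamma(2) + c_0
  (E1) gamma(1) = phi_1 gamma(0) + phi_2 gamma(1) + c_1
  (E2) gamma(2) = phi_1 gamma(1) + phi_2 gamma(0)
From (E1): gamma(1) = A gamma(0) + B with
  A = phi_1 / (1 - phi_2) = 0.457 / 0.607 = 0.752883,   B = c_1 / (1 - phi_2) = 0 / 0.607 = 0.
Insert (E2) into (E0): gamma(0) (1 - phi_2^2) = phi_1 (1 + phi_2) gamma(1) + c_0.
  phi_1 (1 + phi_2) = (0.457)(1.393) = 0.636601,   1 - phi_2^2 = 0.845551.
Replace gamma(1) by A gamma(0) + B and collect gamma(0):
  gamma(0) [0.845551 - (0.636601)(0.752883)] = c_0 = 2
  gamma(0) * 0.366265 = 2
  gamma(0) = 2 / 0.366265 = 5.460529.
  gamma(1) = A gamma(0) = (0.752883)(5.460529) = 4.111139.
  gamma(2) = phi_1 gamma(1) + phi_2 gamma(0) = (0.457)(4.111139) + (0.393)(5.460529) = 4.024778.
Therefore gamma(2) = 4.0248 (to 4 decimal places).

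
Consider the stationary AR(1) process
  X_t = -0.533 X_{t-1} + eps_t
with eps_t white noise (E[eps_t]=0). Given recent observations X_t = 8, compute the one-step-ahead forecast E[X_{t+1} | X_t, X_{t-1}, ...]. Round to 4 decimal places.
E[X_{t+1} \mid \mathcal F_t] = -4.2640

For an AR(p) model X_t = c + sum_i phi_i X_{t-i} + eps_t, the
one-step-ahead conditional mean is
  E[X_{t+1} | X_t, ...] = c + sum_i phi_i X_{t+1-i}.
Substitute known values:
  E[X_{t+1} | ...] = (-0.533) * (8)
                   = -4.2640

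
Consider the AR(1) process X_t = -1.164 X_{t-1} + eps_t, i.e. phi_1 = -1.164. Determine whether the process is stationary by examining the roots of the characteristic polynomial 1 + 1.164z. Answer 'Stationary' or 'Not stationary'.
\text{Not stationary}

The AR(p) characteristic polynomial is P(z) = 1 + 1.164z.
Stationarity requires all roots to lie outside the unit circle, i.e. |z| > 1 for every root.
This is linear in z: 1 + (1.164) z = 0  =>  z = -1/(1.164) = -0.859107,  |z| = 0.859107.
Moduli of all roots: 0.8591.
All moduli strictly greater than 1? No.
Verdict: Not stationary.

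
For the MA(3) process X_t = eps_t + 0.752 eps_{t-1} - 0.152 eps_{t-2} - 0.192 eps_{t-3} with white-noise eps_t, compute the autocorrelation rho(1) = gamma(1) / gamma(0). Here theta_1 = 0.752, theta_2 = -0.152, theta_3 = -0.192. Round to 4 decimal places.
\rho(1) = 0.4103

For an MA(q) process with theta_0 = 1, the autocovariance is
  gamma(k) = sigma^2 * sum_{i=0..q-k} theta_i * theta_{i+k},
and rho(k) = gamma(k) / gamma(0). Sigma^2 cancels.
  numerator   = (1)*(0.752) + (0.752)*(-0.152) + (-0.152)*(-0.192) = 0.66688.
  denominator = (1)^2 + (0.752)^2 + (-0.152)^2 + (-0.192)^2 = 1.625472.
  rho(1) = 0.66688 / 1.625472 = 0.4103.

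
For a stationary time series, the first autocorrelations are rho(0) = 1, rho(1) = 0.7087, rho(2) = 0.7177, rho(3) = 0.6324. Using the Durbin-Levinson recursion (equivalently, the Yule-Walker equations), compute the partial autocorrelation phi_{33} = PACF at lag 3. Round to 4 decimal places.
\phi_{33} = 0.0919

The PACF at lag k is phi_{kk}, the last component of the solution
to the Yule-Walker system G_k phi = r_k where
  (G_k)_{ij} = rho(|i - j|), (r_k)_i = rho(i), i,j = 1..k.
Equivalently, Durbin-Levinson gives phi_{kk} iteratively:
  phi_{11} = rho(1)
  phi_{kk} = [rho(k) - sum_{j=1..k-1} phi_{k-1,j} rho(k-j)]
            / [1 - sum_{j=1..k-1} phi_{k-1,j} rho(j)],
  phi_{k,j} = phi_{k-1,j} - phi_{kk} phi_{k-1,k-j},  j = 1..k-1.
Step k = 1:
  phi_11 = rho(1) = 0.7087.
Step k = 2:
  phi_22 = [rho(2) - phi_11 rho(1)] / [1 - phi_11 rho(1)] = [0.7177 - (0.7087)(0.7087)] / [1 - (0.7087)(0.7087)]
         = 0.21544431 / 0.49774431 = 0.432841.
  Update: phi_21 = phi_11 - phi_22 phi_11 = 0.7087 - (0.432841)(0.7087) = 0.401945.
Step k = 3:
  phi_33 = [rho(3) - phi_21 rho(2) - phi_22 rho(1)] / [1 - phi_21 rho(1) - phi_22 rho(2)]
    numerator   = 0.6324 - (0.401945)(0.7177) - (0.432841)(0.7087) = 0.03716917
    denominator = 1 - (0.401945)(0.7087) - (0.432841)(0.7177) = 0.40449111
  phi_33 = 0.03716917 / 0.40449111 = 0.0919.
Therefore phi_{33} = 0.0919.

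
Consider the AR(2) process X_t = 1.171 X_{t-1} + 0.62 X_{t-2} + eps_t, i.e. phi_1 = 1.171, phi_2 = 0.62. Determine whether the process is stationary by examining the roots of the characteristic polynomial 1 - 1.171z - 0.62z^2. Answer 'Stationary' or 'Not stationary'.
\text{Not stationary}

The AR(p) characteristic polynomial is P(z) = 1 - 1.171z - 0.62z^2.
Stationarity requires all roots to lie outside the unit circle, i.e. |z| > 1 for every root.
Set 1 + (-1.171) z + (-0.62) z^2 = 0, i.e. a z^2 + b z + c = 0 with a = -0.62, b = -1.171, c = 1.
Discriminant D = b^2 - 4ac = (-1.171)^2 - 4*(-0.62)*1 = 1.371241 - (-2.48) = 3.851241.
D >= 0, so the roots are real: z = (-b +/- sqrt(D)) / (2a) = (1.171 +/- 1.962458) / (-1.24).
  z_1 = (1.171 + 1.962458) / (-1.24) = -2.527,   |z_1| = 2.527.
  z_2 = (1.171 - 1.962458) / (-1.24) = 0.6383,   |z_2| = 0.6383.
Moduli of all roots: 2.5270, 0.6383.
All moduli strictly greater than 1? No.
Verdict: Not stationary.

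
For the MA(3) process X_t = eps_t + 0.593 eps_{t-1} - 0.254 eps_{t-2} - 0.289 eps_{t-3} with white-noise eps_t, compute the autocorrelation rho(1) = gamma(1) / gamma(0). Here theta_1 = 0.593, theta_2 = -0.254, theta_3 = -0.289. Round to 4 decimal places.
\rho(1) = 0.3439

For an MA(q) process with theta_0 = 1, the autocovariance is
  gamma(k) = sigma^2 * sum_{i=0..q-k} theta_i * theta_{i+k},
and rho(k) = gamma(k) / gamma(0). Sigma^2 cancels.
  numerator   = (1)*(0.593) + (0.593)*(-0.254) + (-0.254)*(-0.289) = 0.515784.
  denominator = (1)^2 + (0.593)^2 + (-0.254)^2 + (-0.289)^2 = 1.499686.
  rho(1) = 0.515784 / 1.499686 = 0.3439.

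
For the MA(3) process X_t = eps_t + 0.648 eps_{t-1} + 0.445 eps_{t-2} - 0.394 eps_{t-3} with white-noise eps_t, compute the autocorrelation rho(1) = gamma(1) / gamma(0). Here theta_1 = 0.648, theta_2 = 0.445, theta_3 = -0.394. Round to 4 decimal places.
\rho(1) = 0.4292

For an MA(q) process with theta_0 = 1, the autocovariance is
  gamma(k) = sigma^2 * sum_{i=0..q-k} theta_i * theta_{i+k},
and rho(k) = gamma(k) / gamma(0). Sigma^2 cancels.
  numerator   = (1)*(0.648) + (0.648)*(0.445) + (0.445)*(-0.394) = 0.76103.
  denominator = (1)^2 + (0.648)^2 + (0.445)^2 + (-0.394)^2 = 1.773165.
  rho(1) = 0.76103 / 1.773165 = 0.4292.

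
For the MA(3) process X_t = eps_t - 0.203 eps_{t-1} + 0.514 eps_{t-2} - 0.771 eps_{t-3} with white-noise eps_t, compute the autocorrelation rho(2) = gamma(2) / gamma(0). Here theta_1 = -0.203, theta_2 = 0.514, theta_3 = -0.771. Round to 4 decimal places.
\rho(2) = 0.3529

For an MA(q) process with theta_0 = 1, the autocovariance is
  gamma(k) = sigma^2 * sum_{i=0..q-k} theta_i * theta_{i+k},
and rho(k) = gamma(k) / gamma(0). Sigma^2 cancels.
  numerator   = (1)*(0.514) + (-0.203)*(-0.771) = 0.670513.
  denominator = (1)^2 + (-0.203)^2 + (0.514)^2 + (-0.771)^2 = 1.899846.
  rho(2) = 0.670513 / 1.899846 = 0.3529.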